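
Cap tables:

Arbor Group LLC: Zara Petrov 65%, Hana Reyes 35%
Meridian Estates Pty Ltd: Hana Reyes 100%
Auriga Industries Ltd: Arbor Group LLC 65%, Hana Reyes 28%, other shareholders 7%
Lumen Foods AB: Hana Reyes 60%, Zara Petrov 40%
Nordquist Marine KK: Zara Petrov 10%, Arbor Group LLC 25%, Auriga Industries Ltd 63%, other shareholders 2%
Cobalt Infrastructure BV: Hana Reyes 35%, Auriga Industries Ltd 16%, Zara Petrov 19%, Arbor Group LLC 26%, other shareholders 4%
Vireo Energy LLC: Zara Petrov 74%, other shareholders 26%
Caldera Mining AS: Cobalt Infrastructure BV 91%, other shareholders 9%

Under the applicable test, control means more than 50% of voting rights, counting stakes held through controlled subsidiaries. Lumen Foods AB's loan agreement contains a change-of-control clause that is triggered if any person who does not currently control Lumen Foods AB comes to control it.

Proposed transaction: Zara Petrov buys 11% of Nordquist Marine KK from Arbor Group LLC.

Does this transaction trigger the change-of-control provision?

No

The purchase adds only to Zara's holdings (Arbor's stake shrinks), so Zara is the only person who could newly come to control Lumen.
Zara holds 65% of Arbor, so Zara controls Arbor.
Arbor holds 65% of Auriga, so Zara controls Auriga.
Zara and Arbor and Auriga together hold 10% + 25% + 63% = 98% of Nordquist, so Zara controls Nordquist.
Auriga and Zara and Arbor together hold 16% + 19% + 26% = 61% of Cobalt, so Zara controls Cobalt.
Zara holds 74% of Vireo, so Zara controls Vireo.
Cobalt holds 91% of Caldera, so Zara controls Caldera.
In Lumen, Zara's side holds only 40%, not > 50%.
So before the transaction, Zara does not control Lumen.
After the purchase, Zara's direct stake in Nordquist rises to 10% + 11% = 21%, and Arbor's stake falls to 14%.
Zara and Arbor and Auriga together hold 21% + 14% + 63% = 98% of Nordquist, so Zara controls Nordquist.
After the transaction, Zara's side holds 40% of Lumen, not > 50%, so Zara still does not control Lumen.
No new person acquires control, so the clause is not triggered.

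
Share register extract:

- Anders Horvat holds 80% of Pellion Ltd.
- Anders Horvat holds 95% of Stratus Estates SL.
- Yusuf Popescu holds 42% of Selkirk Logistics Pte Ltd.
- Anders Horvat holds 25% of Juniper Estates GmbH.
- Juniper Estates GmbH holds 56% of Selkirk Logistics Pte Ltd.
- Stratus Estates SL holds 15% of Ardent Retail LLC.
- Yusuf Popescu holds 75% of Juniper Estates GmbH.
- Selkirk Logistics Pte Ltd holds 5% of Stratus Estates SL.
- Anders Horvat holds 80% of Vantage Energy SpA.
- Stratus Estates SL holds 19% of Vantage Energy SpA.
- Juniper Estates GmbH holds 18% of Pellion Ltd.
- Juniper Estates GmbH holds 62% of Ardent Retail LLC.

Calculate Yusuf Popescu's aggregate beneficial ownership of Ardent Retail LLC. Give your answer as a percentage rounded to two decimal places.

Yusuf reaches Ardent along 3 paths.
Via Juniper: 75% × 62% = 46.5%.
Via Juniper → Selkirk → Stratus: 75% × 56% × 5% × 15% = 0.315%.
Via Selkirk → Stratus: 42% × 5% × 15% = 0.315%.
Total: 46.5% + 0.315% + 0.315% = 47.13%.

47.13%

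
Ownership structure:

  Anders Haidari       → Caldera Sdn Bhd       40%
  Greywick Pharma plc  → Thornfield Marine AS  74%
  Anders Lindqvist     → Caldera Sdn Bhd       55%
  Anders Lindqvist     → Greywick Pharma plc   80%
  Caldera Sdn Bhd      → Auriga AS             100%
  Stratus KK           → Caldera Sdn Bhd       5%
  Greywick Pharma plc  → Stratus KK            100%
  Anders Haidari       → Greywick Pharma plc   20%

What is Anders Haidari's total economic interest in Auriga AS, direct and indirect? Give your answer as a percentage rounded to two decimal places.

41.00%

Anders Haidari reaches Auriga along 2 paths.
Via Caldera: 40% × 100% = 40%.
Via Greywick → Stratus → Caldera: 20% × 100% × 5% × 100% = 1%.
Total: 40% + 1% = 41%.
Rounded: 41.00%.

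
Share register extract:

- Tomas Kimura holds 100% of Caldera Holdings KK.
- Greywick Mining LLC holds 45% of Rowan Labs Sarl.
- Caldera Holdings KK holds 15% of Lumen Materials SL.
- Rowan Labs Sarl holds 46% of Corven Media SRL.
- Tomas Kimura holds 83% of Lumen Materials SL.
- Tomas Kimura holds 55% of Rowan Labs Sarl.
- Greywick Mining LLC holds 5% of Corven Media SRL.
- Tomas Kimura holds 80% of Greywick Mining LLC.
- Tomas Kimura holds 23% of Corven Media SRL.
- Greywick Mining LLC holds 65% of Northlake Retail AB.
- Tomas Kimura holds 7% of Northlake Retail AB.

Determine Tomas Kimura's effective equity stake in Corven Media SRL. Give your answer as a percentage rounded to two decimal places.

68.86%

Tomas reaches Corven along 4 paths.
Via Greywick → Rowan: 80% × 45% × 46% = 16.56%.
Via Rowan: 55% × 46% = 25.3%.
Via Greywick: 80% × 5% = 4%.
Direct stake: 23% = 23%.
Total: 16.56% + 25.3% + 4% + 23% = 68.86%.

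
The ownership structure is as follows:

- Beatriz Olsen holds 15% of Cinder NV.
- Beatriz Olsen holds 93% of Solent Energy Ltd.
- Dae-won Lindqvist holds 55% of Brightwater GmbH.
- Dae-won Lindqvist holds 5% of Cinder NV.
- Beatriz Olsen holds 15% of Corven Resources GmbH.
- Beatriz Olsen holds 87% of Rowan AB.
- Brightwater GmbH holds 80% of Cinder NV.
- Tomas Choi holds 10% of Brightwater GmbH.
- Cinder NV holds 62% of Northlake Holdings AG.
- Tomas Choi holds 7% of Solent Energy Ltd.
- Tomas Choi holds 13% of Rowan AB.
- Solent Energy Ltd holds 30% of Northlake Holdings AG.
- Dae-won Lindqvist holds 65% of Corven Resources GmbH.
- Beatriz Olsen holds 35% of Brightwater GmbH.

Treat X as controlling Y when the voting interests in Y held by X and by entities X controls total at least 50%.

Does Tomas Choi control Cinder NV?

Tomas's largest direct stake is 13% in Rowan, which does not meet the threshold, so Tomas controls no company.
Neither Tomas nor any entity Tomas controls holds any voting interest in Cinder.
So Tomas does not control Cinder.

No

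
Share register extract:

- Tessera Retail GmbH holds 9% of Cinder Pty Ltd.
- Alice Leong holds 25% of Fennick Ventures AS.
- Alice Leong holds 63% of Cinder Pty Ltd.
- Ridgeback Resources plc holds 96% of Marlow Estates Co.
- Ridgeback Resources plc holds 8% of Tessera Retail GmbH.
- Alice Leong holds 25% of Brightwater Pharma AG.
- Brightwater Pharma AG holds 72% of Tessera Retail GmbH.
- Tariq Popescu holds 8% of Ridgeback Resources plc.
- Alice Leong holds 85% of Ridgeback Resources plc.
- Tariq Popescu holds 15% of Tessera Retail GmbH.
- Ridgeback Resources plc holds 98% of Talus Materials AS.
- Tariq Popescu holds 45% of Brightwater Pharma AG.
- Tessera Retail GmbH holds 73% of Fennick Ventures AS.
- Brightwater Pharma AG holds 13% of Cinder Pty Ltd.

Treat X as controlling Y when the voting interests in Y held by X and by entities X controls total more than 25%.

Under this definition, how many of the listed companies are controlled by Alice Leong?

4

Alice holds 85% of Ridgeback, so Alice controls Ridgeback.
Ridgeback holds 98% of Talus, so Alice controls Talus.
Alice holds 63% of Cinder, so Alice controls Cinder.
Ridgeback holds 96% of Marlow, so Alice controls Marlow.
No other company's threshold is met.
Alice controls 4 companies.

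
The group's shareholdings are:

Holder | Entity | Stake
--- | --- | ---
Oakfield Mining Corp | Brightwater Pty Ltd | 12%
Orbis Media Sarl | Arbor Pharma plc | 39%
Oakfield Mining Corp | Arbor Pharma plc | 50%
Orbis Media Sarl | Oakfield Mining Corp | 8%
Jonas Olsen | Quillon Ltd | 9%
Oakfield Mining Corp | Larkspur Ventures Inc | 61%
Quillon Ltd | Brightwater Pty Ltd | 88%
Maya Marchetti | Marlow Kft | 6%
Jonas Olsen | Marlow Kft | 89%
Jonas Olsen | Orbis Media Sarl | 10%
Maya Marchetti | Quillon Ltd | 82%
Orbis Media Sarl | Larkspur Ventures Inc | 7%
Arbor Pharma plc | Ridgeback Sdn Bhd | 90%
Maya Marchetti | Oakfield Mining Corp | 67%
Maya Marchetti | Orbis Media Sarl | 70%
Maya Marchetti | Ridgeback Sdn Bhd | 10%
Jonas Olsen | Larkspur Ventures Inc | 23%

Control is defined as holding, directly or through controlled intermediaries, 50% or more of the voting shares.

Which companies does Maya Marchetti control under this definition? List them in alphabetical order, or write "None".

Maya holds 70% of Orbis, so Maya controls Orbis.
Orbis and Maya together hold 8% + 67% = 75% of Oakfield, so Maya controls Oakfield.
Oakfield and Orbis together hold 50% + 39% = 89% of Arbor, so Maya controls Arbor.
Oakfield and Orbis together hold 61% + 7% = 68% of Larkspur, so Maya controls Larkspur.
Maya holds 82% of Quillon, so Maya controls Quillon.
Arbor and Maya together hold 90% + 10% = 100% of Ridgeback, so Maya controls Ridgeback.
Oakfield and Quillon together hold 12% + 88% = 100% of Brightwater, so Maya controls Brightwater.
No other company's threshold is met.

Arbor Pharma plc, Brightwater Pty Ltd, Larkspur Ventures Inc, Oakfield Mining Corp, Orbis Media Sarl, Quillon Ltd, Ridgeback Sdn Bhd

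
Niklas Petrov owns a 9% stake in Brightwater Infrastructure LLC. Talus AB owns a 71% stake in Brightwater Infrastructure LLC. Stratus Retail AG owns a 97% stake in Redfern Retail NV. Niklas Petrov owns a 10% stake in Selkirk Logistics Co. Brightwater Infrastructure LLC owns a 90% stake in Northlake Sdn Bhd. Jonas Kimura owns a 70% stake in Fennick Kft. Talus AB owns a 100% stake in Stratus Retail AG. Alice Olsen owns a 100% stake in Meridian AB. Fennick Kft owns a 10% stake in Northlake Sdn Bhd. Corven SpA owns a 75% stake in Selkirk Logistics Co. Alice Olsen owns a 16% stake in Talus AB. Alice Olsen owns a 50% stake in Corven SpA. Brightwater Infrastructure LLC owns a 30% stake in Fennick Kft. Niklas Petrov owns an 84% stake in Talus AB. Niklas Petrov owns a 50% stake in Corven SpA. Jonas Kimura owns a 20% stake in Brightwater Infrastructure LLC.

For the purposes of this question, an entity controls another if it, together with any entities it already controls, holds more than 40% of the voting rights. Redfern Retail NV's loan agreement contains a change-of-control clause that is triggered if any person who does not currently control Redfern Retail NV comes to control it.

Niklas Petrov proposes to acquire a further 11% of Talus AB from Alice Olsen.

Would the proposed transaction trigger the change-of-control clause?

No

The purchase adds only to Niklas's holdings (Alice's stake shrinks), so Niklas is the only person who could newly come to control Redfern.
Niklas holds 84% of Talus, so Niklas controls Talus.
Talus holds 100% of Stratus, so Niklas controls Stratus.
Stratus holds 97% of Redfern, so Niklas controls Redfern.
So Niklas already controls Redfern before the transaction.
After the purchase, Niklas's direct stake in Talus rises to 84% + 11% = 95%, and Alice's stake falls to 5%.
Niklas controlled Redfern already, so this is not a new person acquiring control; every other person's position is unchanged or reduced.
No new person acquires control, so the clause is not triggered.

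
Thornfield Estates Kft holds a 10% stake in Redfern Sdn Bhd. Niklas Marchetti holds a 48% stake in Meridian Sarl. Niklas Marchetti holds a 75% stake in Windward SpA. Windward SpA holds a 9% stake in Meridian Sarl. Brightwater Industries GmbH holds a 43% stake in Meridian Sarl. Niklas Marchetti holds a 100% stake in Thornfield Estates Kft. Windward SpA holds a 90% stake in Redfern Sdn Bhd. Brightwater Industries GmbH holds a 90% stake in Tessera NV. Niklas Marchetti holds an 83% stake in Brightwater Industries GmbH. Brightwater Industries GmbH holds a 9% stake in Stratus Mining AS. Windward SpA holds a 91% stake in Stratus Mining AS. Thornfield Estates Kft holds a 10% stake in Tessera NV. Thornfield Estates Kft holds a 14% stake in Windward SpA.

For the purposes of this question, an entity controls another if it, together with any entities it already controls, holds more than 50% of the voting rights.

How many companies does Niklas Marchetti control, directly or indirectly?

7

Niklas holds 100% of Thornfield, so Niklas controls Thornfield.
Niklas holds 83% of Brightwater, so Niklas controls Brightwater.
Thornfield and Niklas together hold 14% + 75% = 89% of Windward, so Niklas controls Windward.
Niklas and Windward and Brightwater together hold 48% + 9% + 43% = 100% of Meridian, so Niklas controls Meridian.
Brightwater and Thornfield together hold 90% + 10% = 100% of Tessera, so Niklas controls Tessera.
Windward and Brightwater together hold 91% + 9% = 100% of Stratus, so Niklas controls Stratus.
Thornfield and Windward together hold 10% + 90% = 100% of Redfern, so Niklas controls Redfern.
Niklas controls 7 companies.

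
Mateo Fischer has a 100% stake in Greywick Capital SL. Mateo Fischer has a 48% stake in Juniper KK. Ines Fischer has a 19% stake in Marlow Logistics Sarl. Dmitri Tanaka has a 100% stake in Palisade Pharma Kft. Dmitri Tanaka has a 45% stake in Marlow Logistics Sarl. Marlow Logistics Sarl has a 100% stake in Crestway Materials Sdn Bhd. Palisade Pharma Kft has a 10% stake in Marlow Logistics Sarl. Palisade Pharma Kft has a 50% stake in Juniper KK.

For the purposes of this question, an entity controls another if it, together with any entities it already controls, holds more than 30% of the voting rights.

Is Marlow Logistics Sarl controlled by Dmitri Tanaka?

Yes

Dmitri holds 100% of Palisade, so Dmitri controls Palisade.
Palisade and Dmitri together hold 10% + 45% = 55% of Marlow, so Dmitri controls Marlow.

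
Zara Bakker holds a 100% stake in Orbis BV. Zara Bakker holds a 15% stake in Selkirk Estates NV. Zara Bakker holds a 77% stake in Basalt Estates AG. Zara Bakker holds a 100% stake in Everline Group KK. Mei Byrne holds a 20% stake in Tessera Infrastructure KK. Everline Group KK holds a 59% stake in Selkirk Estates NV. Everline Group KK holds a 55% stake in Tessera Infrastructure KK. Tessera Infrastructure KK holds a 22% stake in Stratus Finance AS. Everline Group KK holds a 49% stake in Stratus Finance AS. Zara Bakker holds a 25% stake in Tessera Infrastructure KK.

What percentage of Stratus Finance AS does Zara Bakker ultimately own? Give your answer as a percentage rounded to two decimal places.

66.60%

Zara reaches Stratus along 3 paths.
Via Everline → Tessera: 100% × 55% × 22% = 12.1%.
Via Tessera: 25% × 22% = 5.5%.
Via Everline: 100% × 49% = 49%.
Total: 12.1% + 5.5% + 49% = 66.6%.
Rounded: 66.60%.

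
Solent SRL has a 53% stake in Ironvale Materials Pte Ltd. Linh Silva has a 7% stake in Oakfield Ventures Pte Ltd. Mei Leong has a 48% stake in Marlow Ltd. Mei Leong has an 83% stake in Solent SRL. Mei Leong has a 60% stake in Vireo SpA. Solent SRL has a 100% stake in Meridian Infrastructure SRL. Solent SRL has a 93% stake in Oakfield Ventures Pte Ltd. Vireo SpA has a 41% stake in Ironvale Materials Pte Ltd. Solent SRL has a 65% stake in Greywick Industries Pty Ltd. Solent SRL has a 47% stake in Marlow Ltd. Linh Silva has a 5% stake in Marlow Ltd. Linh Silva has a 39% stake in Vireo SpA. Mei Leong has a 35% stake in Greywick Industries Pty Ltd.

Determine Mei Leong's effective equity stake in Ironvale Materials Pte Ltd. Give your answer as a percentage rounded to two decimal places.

68.59%

Mei reaches Ironvale along 2 paths.
Via Solent: 83% × 53% = 43.99%.
Via Vireo: 60% × 41% = 24.6%.
Total: 43.99% + 24.6% = 68.59%.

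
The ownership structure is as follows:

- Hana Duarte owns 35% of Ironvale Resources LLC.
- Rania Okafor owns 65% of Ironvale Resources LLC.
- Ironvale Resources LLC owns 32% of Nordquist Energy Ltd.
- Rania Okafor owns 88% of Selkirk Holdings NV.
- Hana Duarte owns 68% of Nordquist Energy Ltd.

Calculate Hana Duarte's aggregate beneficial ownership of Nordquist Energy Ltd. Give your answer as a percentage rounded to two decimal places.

Hana reaches Nordquist along 2 paths.
Direct stake: 68% = 68%.
Via Ironvale: 35% × 32% = 11.2%.
Total: 68% + 11.2% = 79.2%.
Rounded: 79.20%.

79.20%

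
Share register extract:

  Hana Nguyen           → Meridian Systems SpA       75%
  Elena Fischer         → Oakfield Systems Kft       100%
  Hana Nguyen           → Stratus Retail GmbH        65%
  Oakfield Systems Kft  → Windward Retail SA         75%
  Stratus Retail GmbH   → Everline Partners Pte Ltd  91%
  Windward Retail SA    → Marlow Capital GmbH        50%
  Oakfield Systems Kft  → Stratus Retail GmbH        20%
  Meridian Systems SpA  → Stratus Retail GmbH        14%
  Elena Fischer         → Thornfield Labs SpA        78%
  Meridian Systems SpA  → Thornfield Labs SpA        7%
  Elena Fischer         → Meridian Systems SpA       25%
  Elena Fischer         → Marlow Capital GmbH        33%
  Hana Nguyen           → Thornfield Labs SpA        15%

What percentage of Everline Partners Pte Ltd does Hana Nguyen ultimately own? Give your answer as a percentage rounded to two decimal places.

Hana reaches Everline along 2 paths.
Via Meridian → Stratus: 75% × 14% × 91% = 9.555%.
Via Stratus: 65% × 91% = 59.15%.
Total: 9.555% + 59.15% = 68.705%.
Rounded: 68.71%.

68.71%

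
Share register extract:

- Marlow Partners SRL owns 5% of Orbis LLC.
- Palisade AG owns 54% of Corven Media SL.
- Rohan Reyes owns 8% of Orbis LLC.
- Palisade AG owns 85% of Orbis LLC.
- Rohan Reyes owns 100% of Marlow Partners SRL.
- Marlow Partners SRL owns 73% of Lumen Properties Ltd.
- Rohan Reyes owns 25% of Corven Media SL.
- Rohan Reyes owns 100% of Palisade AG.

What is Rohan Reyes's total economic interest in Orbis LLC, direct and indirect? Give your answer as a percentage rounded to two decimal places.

Rohan reaches Orbis along 3 paths.
Direct stake: 8% = 8%.
Via Palisade: 100% × 85% = 85%.
Via Marlow: 100% × 5% = 5%.
Total: 8% + 85% + 5% = 98%.
Rounded: 98.00%.

98.00%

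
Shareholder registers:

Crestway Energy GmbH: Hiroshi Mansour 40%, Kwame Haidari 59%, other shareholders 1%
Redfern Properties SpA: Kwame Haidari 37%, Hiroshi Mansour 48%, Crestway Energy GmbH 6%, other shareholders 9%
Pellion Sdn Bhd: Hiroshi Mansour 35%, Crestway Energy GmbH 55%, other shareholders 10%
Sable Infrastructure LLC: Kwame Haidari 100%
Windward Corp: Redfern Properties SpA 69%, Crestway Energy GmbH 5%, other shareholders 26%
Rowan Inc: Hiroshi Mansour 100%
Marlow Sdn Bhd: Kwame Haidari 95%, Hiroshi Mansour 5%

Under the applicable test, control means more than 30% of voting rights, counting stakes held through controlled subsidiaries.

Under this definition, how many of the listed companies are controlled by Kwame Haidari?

6

Kwame holds 59% of Crestway, so Kwame controls Crestway.
Kwame and Crestway together hold 37% + 6% = 43% of Redfern, so Kwame controls Redfern.
Crestway holds 55% of Pellion, so Kwame controls Pellion.
Kwame holds 100% of Sable, so Kwame controls Sable.
Redfern and Crestway together hold 69% + 5% = 74% of Windward, so Kwame controls Windward.
Kwame holds 95% of Marlow, so Kwame controls Marlow.
No other company's threshold is met.
Kwame controls 6 companies.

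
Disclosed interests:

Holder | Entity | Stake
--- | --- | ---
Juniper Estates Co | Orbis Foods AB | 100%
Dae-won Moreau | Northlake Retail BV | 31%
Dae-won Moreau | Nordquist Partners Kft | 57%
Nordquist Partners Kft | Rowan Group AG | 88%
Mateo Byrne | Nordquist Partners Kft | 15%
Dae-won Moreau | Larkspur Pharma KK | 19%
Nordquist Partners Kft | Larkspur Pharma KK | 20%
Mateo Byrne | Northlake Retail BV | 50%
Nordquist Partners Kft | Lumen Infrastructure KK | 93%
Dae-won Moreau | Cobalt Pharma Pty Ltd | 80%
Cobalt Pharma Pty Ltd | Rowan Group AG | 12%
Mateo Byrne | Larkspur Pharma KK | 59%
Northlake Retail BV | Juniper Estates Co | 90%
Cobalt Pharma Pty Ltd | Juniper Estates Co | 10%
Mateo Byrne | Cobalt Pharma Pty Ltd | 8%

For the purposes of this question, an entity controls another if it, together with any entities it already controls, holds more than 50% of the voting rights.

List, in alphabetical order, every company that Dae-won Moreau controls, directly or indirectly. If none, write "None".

Dae-won holds 57% of Nordquist, so Dae-won controls Nordquist.
Dae-won holds 80% of Cobalt, so Dae-won controls Cobalt.
Nordquist holds 93% of Lumen, so Dae-won controls Lumen.
Cobalt and Nordquist together hold 12% + 88% = 100% of Rowan, so Dae-won controls Rowan.
No other company's threshold is met.

Cobalt Pharma Pty Ltd, Lumen Infrastructure KK, Nordquist Partners Kft, Rowan Group AG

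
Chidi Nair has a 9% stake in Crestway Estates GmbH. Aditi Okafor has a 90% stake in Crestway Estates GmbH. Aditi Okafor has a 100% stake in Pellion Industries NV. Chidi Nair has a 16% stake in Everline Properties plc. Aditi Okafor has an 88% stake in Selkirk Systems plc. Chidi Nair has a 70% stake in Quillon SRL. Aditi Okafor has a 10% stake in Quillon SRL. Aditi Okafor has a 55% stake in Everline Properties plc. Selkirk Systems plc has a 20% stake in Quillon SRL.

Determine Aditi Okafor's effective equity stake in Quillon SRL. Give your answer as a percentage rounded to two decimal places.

Aditi reaches Quillon along 2 paths.
Direct stake: 10% = 10%.
Via Selkirk: 88% × 20% = 17.6%.
Total: 10% + 17.6% = 27.6%.
Rounded: 27.60%.

27.60%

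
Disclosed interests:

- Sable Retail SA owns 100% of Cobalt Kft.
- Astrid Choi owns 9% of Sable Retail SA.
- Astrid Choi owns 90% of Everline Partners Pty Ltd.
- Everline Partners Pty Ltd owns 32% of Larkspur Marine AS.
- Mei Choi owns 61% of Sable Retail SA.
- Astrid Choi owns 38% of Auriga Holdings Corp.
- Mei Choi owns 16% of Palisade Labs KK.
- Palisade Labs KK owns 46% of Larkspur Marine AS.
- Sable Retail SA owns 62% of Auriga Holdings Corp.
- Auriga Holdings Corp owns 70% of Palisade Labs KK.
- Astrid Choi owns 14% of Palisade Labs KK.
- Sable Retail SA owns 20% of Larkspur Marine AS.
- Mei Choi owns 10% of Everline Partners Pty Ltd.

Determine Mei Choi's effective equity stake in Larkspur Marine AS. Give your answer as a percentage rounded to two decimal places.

34.94%

Mei reaches Larkspur along 4 paths.
Via Sable: 61% × 20% = 12.2%.
Via Sable → Auriga → Palisade: 61% × 62% × 70% × 46% = 12.17804%.
Via Palisade: 16% × 46% = 7.36%.
Via Everline: 10% × 32% = 3.2%.
Total: 12.2% + 12.17804% + 7.36% + 3.2% = 34.93804%.
Rounded: 34.94%.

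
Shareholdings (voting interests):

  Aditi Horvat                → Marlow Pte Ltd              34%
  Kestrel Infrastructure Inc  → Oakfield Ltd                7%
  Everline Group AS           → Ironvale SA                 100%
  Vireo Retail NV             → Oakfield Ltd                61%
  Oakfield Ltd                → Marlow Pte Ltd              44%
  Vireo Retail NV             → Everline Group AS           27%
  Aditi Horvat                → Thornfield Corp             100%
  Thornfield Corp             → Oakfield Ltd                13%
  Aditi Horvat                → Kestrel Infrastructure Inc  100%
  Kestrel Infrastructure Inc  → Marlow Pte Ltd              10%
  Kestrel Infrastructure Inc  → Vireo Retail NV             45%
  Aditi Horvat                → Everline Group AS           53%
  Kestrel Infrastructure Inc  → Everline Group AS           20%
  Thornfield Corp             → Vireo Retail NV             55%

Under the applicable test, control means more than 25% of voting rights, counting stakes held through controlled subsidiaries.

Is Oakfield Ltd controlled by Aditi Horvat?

Aditi holds 100% of Thornfield, so Aditi controls Thornfield.
Aditi holds 100% of Kestrel, so Aditi controls Kestrel.
Kestrel and Thornfield together hold 45% + 55% = 100% of Vireo, so Aditi controls Vireo.
Thornfield and Vireo and Kestrel together hold 13% + 61% + 7% = 81% of Oakfield, so Aditi controls Oakfield.

Yes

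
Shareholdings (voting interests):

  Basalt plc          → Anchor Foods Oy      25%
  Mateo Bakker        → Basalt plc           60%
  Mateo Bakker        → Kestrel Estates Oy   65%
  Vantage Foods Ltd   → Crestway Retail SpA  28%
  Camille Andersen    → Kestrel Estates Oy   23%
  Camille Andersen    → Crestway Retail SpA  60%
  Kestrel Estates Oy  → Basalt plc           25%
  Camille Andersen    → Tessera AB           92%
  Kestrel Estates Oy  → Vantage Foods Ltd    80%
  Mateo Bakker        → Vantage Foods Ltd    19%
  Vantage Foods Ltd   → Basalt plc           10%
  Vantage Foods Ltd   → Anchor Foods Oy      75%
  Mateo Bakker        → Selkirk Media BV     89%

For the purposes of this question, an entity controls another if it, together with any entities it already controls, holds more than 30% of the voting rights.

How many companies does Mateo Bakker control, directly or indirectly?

Mateo holds 65% of Kestrel, so Mateo controls Kestrel.
Mateo and Kestrel together hold 19% + 80% = 99% of Vantage, so Mateo controls Vantage.
Mateo and Kestrel and Vantage together hold 60% + 25% + 10% = 95% of Basalt, so Mateo controls Basalt.
Mateo holds 89% of Selkirk, so Mateo controls Selkirk.
Vantage and Basalt together hold 75% + 25% = 100% of Anchor, so Mateo controls Anchor.
No other company's threshold is met.
Mateo controls 5 companies.

5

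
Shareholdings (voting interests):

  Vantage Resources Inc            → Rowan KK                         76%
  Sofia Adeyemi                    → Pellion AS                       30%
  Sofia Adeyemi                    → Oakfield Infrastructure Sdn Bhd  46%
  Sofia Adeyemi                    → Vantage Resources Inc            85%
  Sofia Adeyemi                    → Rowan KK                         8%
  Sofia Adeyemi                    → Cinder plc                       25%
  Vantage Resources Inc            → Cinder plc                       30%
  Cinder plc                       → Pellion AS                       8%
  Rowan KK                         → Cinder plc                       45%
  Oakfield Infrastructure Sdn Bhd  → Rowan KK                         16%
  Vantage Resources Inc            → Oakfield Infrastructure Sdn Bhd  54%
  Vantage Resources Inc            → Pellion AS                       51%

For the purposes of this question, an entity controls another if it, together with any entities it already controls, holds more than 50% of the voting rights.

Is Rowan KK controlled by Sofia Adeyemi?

Sofia holds 85% of Vantage, so Sofia controls Vantage.
Vantage and Sofia together hold 54% + 46% = 100% of Oakfield, so Sofia controls Oakfield.
Oakfield and Sofia and Vantage together hold 16% + 8% + 76% = 100% of Rowan, so Sofia controls Rowan.

Yes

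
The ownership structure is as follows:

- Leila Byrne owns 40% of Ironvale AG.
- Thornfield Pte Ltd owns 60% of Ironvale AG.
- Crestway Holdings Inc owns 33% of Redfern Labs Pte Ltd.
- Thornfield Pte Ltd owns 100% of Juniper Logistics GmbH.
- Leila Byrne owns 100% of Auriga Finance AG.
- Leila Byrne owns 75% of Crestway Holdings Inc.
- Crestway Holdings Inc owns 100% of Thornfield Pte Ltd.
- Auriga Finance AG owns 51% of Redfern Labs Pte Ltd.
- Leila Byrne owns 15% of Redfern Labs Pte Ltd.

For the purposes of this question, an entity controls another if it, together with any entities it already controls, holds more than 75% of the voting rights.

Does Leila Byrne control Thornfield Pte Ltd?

Leila holds 100% of Auriga, so Leila controls Auriga.
Neither Leila nor any entity Leila controls holds any voting interest in Thornfield.
So Leila does not control Thornfield.

No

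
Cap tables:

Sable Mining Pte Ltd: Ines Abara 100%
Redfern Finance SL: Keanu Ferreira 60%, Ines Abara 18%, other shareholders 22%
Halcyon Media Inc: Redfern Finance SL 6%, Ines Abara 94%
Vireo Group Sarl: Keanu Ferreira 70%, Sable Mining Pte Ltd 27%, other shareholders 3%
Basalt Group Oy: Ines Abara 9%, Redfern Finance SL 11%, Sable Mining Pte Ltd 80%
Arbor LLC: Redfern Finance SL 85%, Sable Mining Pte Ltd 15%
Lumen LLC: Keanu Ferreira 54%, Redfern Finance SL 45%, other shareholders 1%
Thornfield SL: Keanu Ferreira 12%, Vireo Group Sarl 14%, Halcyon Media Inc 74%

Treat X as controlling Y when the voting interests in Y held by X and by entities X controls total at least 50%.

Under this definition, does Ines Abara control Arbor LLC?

No

Ines holds 100% of Sable, so Ines controls Sable.
Ines holds 94% of Halcyon, so Ines controls Halcyon.
Ines and Sable together hold 9% + 80% = 89% of Basalt, so Ines controls Basalt.
Halcyon holds 74% of Thornfield, so Ines controls Thornfield.
In Arbor, Ines's side holds only 15%, not ≥ 50%.
So Ines does not control Arbor.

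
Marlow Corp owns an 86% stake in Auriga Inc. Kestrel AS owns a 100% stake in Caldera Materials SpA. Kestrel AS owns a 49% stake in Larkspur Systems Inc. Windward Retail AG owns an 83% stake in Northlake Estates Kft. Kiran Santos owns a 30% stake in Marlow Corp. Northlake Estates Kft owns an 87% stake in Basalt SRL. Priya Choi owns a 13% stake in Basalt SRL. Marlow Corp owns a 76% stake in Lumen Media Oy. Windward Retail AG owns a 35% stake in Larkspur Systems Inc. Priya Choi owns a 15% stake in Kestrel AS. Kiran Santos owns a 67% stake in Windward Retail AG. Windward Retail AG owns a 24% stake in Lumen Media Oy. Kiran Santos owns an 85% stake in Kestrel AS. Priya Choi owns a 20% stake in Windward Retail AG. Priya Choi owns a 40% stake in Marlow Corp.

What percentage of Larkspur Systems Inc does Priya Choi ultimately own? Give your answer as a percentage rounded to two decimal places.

Priya reaches Larkspur along 2 paths.
Via Windward: 20% × 35% = 7%.
Via Kestrel: 15% × 49% = 7.35%.
Total: 7% + 7.35% = 14.35%.

14.35%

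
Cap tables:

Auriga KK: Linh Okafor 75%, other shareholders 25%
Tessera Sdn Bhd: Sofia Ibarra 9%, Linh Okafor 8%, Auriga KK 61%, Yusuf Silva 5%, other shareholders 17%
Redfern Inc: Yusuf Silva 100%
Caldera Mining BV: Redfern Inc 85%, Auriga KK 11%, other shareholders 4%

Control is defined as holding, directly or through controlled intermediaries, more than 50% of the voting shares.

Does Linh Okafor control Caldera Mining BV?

Linh holds 75% of Auriga, so Linh controls Auriga.
Linh and Auriga together hold 8% + 61% = 69% of Tessera, so Linh controls Tessera.
In Caldera, Linh's side holds only 11%, not > 50%.
So Linh does not control Caldera.

No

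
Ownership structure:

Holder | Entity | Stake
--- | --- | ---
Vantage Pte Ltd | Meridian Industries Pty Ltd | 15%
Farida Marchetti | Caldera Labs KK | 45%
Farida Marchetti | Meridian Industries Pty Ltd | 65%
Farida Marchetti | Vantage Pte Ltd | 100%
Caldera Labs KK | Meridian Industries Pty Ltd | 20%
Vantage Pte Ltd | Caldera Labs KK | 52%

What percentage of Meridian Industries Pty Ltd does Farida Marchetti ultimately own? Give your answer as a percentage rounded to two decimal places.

Farida reaches Meridian along 4 paths.
Via Caldera: 45% × 20% = 9%.
Via Vantage → Caldera: 100% × 52% × 20% = 10.4%.
Via Vantage: 100% × 15% = 15%.
Direct stake: 65% = 65%.
Total: 9% + 10.4% + 15% + 65% = 99.4%.
Rounded: 99.40%.

99.40%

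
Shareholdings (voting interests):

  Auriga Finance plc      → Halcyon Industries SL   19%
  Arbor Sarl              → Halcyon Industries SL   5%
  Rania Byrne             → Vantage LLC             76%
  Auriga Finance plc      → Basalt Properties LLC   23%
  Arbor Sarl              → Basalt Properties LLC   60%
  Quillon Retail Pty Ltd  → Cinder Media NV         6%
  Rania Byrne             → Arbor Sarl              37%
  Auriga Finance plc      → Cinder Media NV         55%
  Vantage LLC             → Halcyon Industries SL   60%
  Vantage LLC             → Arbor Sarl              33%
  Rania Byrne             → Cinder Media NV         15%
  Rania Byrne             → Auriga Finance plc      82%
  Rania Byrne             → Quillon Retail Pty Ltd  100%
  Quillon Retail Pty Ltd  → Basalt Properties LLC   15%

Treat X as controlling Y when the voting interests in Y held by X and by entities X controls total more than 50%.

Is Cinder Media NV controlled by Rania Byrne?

Rania holds 100% of Quillon, so Rania controls Quillon.
Rania holds 82% of Auriga, so Rania controls Auriga.
Rania and Auriga and Quillon together hold 15% + 55% + 6% = 76% of Cinder, so Rania controls Cinder.

Yes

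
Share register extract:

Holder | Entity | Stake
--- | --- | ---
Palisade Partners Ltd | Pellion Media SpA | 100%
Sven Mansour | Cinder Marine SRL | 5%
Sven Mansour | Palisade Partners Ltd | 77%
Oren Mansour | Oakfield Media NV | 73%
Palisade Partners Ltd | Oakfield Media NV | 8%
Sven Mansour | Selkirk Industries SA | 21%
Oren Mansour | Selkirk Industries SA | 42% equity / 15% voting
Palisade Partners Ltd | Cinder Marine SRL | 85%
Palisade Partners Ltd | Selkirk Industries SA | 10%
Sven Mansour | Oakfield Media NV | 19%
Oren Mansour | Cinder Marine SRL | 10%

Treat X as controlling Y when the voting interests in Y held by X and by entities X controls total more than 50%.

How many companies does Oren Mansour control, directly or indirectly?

Oren holds 73% of Oakfield, so Oren controls Oakfield.
No other company's threshold is met.
Oren controls 1 company.

1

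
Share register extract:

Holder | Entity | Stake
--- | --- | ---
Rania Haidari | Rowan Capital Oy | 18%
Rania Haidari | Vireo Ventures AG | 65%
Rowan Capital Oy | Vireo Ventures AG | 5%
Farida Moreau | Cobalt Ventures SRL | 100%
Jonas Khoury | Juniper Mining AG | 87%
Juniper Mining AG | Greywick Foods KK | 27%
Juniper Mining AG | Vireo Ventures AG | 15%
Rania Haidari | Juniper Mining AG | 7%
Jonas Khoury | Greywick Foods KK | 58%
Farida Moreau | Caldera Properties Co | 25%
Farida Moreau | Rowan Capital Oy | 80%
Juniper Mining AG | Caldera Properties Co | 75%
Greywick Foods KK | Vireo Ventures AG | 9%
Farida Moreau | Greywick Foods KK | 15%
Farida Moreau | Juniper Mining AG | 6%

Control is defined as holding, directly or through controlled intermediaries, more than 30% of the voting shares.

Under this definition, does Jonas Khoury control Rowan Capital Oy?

No

Jonas holds 87% of Juniper, so Jonas controls Juniper.
Jonas and Juniper together hold 58% + 27% = 85% of Greywick, so Jonas controls Greywick.
Juniper holds 75% of Caldera, so Jonas controls Caldera.
Neither Jonas nor any entity Jonas controls holds any voting interest in Rowan.
So Jonas does not control Rowan.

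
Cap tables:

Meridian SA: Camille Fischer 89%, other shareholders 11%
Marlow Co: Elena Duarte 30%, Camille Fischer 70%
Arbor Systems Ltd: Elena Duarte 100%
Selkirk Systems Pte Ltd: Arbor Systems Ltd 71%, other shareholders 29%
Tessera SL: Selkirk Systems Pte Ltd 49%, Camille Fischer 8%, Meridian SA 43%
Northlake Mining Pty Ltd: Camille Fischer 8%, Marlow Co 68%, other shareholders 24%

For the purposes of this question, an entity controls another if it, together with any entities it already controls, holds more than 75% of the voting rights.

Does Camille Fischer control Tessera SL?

No

Camille holds 89% of Meridian, so Camille controls Meridian.
In Tessera, Camille's side holds only 8% + 43% = 51%, not > 75%.
So Camille does not control Tessera.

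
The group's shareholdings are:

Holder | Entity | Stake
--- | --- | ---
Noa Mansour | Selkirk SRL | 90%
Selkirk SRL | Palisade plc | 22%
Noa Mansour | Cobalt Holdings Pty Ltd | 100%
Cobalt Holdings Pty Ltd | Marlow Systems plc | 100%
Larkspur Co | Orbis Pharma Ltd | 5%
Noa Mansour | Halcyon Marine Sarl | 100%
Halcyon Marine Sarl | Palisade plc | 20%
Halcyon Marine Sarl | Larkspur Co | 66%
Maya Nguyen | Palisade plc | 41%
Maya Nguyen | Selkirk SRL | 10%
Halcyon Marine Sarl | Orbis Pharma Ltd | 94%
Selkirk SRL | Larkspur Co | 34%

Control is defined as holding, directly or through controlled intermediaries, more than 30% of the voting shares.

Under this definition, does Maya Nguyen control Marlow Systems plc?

Maya holds 41% of Palisade, so Maya controls Palisade.
Neither Maya nor any entity Maya controls holds any voting interest in Marlow.
So Maya does not control Marlow.

No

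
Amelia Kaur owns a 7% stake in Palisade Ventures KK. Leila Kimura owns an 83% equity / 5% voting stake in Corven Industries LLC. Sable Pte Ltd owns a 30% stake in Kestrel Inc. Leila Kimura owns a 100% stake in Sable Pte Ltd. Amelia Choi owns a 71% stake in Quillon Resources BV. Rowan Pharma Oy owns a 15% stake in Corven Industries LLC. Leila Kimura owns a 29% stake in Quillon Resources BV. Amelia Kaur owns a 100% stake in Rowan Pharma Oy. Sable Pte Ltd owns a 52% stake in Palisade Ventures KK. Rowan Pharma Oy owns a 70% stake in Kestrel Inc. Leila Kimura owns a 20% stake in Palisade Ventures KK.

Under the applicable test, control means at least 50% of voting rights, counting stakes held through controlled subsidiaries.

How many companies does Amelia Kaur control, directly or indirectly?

2

Amelia Kaur holds 100% of Rowan, so Amelia Kaur controls Rowan.
Rowan holds 70% of Kestrel, so Amelia Kaur controls Kestrel.
No other company's threshold is met.
Amelia Kaur controls 2 companies.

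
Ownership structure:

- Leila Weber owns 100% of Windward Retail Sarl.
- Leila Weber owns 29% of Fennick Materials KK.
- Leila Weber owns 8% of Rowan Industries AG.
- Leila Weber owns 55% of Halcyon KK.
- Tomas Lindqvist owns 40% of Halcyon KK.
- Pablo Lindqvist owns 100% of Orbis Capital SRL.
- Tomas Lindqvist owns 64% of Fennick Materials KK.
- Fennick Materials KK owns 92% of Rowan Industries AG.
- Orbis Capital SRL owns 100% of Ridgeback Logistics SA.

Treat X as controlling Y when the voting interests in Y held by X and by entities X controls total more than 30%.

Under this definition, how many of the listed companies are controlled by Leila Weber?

Leila holds 55% of Halcyon, so Leila controls Halcyon.
Leila holds 100% of Windward, so Leila controls Windward.
No other company's threshold is met.
Leila controls 2 companies.

2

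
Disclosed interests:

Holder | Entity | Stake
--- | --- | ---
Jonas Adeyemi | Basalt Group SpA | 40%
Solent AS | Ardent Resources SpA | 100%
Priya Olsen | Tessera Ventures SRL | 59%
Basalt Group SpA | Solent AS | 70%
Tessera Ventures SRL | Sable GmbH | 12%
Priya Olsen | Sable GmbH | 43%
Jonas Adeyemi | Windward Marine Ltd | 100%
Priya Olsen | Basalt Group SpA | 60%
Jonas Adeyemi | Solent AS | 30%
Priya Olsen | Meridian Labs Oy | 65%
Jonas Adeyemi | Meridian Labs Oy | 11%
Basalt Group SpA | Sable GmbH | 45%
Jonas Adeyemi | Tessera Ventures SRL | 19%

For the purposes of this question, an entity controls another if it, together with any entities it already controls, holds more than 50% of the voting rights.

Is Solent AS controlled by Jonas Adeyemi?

No

Jonas holds 100% of Windward, so Jonas controls Windward.
In Solent, Jonas's side holds only 30%, not > 50%.
So Jonas does not control Solent.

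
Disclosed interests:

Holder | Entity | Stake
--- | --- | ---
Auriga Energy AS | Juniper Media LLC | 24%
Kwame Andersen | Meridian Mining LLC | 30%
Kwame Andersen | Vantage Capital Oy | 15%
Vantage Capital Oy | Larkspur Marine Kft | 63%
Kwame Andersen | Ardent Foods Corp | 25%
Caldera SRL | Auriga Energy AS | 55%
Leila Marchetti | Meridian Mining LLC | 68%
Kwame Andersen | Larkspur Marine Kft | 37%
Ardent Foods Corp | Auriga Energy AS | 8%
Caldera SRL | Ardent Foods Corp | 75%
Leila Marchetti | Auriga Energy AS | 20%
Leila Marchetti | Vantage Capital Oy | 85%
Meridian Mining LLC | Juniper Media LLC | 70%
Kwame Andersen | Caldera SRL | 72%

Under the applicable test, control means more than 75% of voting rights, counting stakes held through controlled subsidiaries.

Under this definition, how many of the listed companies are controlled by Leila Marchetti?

Leila holds 85% of Vantage, so Leila controls Vantage.
No other company's threshold is met.
Leila controls 1 company.

1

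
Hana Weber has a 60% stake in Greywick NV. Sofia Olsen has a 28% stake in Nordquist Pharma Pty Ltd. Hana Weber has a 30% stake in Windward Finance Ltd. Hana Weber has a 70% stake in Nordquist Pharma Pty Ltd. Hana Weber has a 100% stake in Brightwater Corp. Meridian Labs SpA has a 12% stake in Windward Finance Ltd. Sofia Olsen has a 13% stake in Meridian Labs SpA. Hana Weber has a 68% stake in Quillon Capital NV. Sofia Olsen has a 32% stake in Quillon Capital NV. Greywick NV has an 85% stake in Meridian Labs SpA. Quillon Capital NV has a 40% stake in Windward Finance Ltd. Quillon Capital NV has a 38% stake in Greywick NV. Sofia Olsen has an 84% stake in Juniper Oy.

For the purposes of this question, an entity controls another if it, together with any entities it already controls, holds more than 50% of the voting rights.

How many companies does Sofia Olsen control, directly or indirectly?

1

Sofia holds 84% of Juniper, so Sofia controls Juniper.
No other company's threshold is met.
Sofia controls 1 company.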